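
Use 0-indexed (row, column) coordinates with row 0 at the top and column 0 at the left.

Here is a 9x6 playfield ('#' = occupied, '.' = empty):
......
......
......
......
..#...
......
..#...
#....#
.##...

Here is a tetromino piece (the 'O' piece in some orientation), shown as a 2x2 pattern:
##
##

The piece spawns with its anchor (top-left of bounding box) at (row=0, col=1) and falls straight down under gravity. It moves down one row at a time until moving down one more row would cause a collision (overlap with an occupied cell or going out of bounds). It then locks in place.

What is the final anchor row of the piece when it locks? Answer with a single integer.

Spawn at (row=0, col=1). Try each row:
  row 0: fits
  row 1: fits
  row 2: fits
  row 3: blocked -> lock at row 2

Answer: 2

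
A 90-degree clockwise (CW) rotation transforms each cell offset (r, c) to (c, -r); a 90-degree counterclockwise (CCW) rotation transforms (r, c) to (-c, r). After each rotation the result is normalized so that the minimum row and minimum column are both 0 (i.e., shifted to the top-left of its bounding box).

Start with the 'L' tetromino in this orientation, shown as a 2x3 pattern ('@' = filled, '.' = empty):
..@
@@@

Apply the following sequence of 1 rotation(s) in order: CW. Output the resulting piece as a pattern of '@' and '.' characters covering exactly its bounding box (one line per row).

Answer: @.
@.
@@

Derivation:
Start:
..@
@@@
After rotation 1 (CW):
@.
@.
@@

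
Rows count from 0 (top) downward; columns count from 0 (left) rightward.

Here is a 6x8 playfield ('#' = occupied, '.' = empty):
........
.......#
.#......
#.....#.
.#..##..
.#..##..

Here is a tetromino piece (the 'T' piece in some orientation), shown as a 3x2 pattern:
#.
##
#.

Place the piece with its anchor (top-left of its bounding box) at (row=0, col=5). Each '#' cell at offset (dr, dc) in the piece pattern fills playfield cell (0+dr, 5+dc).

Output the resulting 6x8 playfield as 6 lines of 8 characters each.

Answer: .....#..
.....###
.#...#..
#.....#.
.#..##..
.#..##..

Derivation:
Fill (0+0,5+0) = (0,5)
Fill (0+1,5+0) = (1,5)
Fill (0+1,5+1) = (1,6)
Fill (0+2,5+0) = (2,5)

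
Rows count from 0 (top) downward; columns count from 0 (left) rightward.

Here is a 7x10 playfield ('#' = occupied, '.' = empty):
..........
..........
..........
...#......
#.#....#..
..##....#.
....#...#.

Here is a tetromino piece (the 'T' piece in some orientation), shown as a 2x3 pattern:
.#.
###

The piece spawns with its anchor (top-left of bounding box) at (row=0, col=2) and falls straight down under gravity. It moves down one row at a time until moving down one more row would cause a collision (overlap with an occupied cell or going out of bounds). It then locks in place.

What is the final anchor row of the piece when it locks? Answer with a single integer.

Answer: 1

Derivation:
Spawn at (row=0, col=2). Try each row:
  row 0: fits
  row 1: fits
  row 2: blocked -> lock at row 1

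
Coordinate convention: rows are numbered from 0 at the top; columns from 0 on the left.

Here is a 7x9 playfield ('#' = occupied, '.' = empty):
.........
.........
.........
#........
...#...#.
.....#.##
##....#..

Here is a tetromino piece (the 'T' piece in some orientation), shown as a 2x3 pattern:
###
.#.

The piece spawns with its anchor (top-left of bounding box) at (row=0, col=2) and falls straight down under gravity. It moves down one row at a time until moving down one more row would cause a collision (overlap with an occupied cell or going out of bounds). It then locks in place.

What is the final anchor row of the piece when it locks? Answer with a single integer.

Answer: 2

Derivation:
Spawn at (row=0, col=2). Try each row:
  row 0: fits
  row 1: fits
  row 2: fits
  row 3: blocked -> lock at row 2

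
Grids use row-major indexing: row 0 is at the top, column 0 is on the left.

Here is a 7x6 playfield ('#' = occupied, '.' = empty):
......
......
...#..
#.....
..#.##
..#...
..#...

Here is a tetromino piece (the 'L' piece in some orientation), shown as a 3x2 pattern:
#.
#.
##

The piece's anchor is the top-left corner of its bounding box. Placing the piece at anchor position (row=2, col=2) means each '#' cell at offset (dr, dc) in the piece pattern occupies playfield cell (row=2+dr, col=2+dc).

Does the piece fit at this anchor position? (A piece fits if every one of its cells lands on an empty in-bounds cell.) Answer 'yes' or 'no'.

Check each piece cell at anchor (2, 2):
  offset (0,0) -> (2,2): empty -> OK
  offset (1,0) -> (3,2): empty -> OK
  offset (2,0) -> (4,2): occupied ('#') -> FAIL
  offset (2,1) -> (4,3): empty -> OK
All cells valid: no

Answer: no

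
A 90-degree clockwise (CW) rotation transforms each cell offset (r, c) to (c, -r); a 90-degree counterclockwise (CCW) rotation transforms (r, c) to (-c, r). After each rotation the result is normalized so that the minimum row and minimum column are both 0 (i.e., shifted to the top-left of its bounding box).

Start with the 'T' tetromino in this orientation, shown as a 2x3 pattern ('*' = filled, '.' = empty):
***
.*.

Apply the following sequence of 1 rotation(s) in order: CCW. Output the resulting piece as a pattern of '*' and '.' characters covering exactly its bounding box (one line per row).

Start:
***
.*.
After rotation 1 (CCW):
*.
**
*.

Answer: *.
**
*.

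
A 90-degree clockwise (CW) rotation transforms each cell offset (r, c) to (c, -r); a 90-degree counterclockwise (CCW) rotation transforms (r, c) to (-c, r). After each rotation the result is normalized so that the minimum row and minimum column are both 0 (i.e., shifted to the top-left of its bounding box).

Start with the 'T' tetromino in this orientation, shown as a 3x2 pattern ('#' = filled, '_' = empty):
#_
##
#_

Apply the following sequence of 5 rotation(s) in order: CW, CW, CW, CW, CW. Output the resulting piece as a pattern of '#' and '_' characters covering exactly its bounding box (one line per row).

Start:
#_
##
#_
After rotation 1 (CW):
###
_#_
After rotation 2 (CW):
_#
##
_#
After rotation 3 (CW):
_#_
###
After rotation 4 (CW):
#_
##
#_
After rotation 5 (CW):
###
_#_

Answer: ###
_#_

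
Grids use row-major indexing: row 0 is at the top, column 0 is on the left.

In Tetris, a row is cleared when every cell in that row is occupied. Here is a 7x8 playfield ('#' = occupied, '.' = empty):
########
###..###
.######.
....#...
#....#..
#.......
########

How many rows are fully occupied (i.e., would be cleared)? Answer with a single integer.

Answer: 2

Derivation:
Check each row:
  row 0: 0 empty cells -> FULL (clear)
  row 1: 2 empty cells -> not full
  row 2: 2 empty cells -> not full
  row 3: 7 empty cells -> not full
  row 4: 6 empty cells -> not full
  row 5: 7 empty cells -> not full
  row 6: 0 empty cells -> FULL (clear)
Total rows cleared: 2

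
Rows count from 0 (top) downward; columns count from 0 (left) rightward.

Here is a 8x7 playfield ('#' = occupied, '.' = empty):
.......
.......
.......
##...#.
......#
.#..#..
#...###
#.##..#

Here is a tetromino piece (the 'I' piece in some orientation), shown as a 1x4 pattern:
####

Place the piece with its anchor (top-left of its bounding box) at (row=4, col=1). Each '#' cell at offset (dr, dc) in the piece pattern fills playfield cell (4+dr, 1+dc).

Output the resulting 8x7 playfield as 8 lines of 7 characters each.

Fill (4+0,1+0) = (4,1)
Fill (4+0,1+1) = (4,2)
Fill (4+0,1+2) = (4,3)
Fill (4+0,1+3) = (4,4)

Answer: .......
.......
.......
##...#.
.####.#
.#..#..
#...###
#.##..#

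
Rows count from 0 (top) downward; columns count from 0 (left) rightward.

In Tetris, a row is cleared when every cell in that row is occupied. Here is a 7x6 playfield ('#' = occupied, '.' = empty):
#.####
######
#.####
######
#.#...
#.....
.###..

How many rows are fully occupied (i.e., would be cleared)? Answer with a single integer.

Check each row:
  row 0: 1 empty cell -> not full
  row 1: 0 empty cells -> FULL (clear)
  row 2: 1 empty cell -> not full
  row 3: 0 empty cells -> FULL (clear)
  row 4: 4 empty cells -> not full
  row 5: 5 empty cells -> not full
  row 6: 3 empty cells -> not full
Total rows cleared: 2

Answer: 2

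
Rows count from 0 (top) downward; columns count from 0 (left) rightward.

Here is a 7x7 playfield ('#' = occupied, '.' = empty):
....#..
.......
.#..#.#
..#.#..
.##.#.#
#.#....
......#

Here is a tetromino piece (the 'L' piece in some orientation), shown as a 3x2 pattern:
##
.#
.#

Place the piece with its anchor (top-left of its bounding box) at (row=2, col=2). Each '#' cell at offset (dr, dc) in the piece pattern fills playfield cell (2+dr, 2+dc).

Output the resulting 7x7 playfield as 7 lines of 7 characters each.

Answer: ....#..
.......
.####.#
..###..
.####.#
#.#....
......#

Derivation:
Fill (2+0,2+0) = (2,2)
Fill (2+0,2+1) = (2,3)
Fill (2+1,2+1) = (3,3)
Fill (2+2,2+1) = (4,3)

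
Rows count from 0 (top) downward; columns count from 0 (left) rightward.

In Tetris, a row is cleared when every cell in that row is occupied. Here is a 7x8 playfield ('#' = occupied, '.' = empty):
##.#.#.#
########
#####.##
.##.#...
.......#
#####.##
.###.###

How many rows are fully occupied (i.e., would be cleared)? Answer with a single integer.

Answer: 1

Derivation:
Check each row:
  row 0: 3 empty cells -> not full
  row 1: 0 empty cells -> FULL (clear)
  row 2: 1 empty cell -> not full
  row 3: 5 empty cells -> not full
  row 4: 7 empty cells -> not full
  row 5: 1 empty cell -> not full
  row 6: 2 empty cells -> not full
Total rows cleared: 1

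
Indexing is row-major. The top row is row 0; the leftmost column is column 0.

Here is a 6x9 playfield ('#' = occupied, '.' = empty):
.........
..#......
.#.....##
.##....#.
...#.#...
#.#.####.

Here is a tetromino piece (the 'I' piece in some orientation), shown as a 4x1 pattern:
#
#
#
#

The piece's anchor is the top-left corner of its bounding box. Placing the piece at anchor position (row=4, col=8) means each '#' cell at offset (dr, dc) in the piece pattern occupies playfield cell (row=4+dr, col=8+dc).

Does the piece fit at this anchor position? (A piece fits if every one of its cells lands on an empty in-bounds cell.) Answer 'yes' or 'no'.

Check each piece cell at anchor (4, 8):
  offset (0,0) -> (4,8): empty -> OK
  offset (1,0) -> (5,8): empty -> OK
  offset (2,0) -> (6,8): out of bounds -> FAIL
  offset (3,0) -> (7,8): out of bounds -> FAIL
All cells valid: no

Answer: no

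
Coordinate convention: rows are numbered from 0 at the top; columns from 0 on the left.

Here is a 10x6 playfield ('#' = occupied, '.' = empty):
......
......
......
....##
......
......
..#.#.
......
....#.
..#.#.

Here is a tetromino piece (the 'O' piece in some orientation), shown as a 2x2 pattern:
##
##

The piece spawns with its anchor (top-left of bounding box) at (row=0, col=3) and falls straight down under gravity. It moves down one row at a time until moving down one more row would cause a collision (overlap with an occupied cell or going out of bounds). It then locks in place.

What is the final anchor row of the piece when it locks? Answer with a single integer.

Answer: 1

Derivation:
Spawn at (row=0, col=3). Try each row:
  row 0: fits
  row 1: fits
  row 2: blocked -> lock at row 1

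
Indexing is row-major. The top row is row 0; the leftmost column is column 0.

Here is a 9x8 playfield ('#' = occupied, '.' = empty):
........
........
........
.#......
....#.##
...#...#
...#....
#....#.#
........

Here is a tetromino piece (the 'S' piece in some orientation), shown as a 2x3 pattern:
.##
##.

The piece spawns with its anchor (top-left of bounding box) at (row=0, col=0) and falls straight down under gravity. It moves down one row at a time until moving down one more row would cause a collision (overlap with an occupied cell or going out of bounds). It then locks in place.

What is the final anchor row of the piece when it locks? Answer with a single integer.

Answer: 1

Derivation:
Spawn at (row=0, col=0). Try each row:
  row 0: fits
  row 1: fits
  row 2: blocked -> lock at row 1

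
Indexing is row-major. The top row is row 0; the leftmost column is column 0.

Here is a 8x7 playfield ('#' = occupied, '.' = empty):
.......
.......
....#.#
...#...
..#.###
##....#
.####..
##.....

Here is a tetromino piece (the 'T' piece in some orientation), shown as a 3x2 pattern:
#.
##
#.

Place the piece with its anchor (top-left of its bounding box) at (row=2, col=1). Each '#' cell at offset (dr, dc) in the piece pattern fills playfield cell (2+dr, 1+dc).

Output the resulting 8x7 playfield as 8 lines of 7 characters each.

Answer: .......
.......
.#..#.#
.###...
.##.###
##....#
.####..
##.....

Derivation:
Fill (2+0,1+0) = (2,1)
Fill (2+1,1+0) = (3,1)
Fill (2+1,1+1) = (3,2)
Fill (2+2,1+0) = (4,1)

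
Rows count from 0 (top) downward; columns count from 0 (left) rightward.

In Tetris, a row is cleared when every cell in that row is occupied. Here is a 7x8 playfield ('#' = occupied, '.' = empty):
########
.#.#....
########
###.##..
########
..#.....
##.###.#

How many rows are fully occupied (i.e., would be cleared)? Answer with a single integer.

Check each row:
  row 0: 0 empty cells -> FULL (clear)
  row 1: 6 empty cells -> not full
  row 2: 0 empty cells -> FULL (clear)
  row 3: 3 empty cells -> not full
  row 4: 0 empty cells -> FULL (clear)
  row 5: 7 empty cells -> not full
  row 6: 2 empty cells -> not full
Total rows cleared: 3

Answer: 3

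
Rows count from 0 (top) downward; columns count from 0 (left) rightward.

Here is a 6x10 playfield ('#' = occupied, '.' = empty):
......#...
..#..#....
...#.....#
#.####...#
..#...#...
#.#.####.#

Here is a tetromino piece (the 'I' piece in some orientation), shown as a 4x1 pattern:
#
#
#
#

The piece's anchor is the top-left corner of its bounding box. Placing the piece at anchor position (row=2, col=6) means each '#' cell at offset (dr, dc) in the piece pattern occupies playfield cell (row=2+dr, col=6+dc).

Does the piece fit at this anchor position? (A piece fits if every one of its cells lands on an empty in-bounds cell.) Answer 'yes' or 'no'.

Check each piece cell at anchor (2, 6):
  offset (0,0) -> (2,6): empty -> OK
  offset (1,0) -> (3,6): empty -> OK
  offset (2,0) -> (4,6): occupied ('#') -> FAIL
  offset (3,0) -> (5,6): occupied ('#') -> FAIL
All cells valid: no

Answer: no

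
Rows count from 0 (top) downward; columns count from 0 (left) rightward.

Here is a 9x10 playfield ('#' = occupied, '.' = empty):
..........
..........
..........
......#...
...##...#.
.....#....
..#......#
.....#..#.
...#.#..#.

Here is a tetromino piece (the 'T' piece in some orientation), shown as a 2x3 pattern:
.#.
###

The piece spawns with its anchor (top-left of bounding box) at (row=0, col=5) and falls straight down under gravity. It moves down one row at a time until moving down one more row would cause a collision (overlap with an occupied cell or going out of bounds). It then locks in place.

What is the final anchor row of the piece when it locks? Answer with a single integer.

Answer: 1

Derivation:
Spawn at (row=0, col=5). Try each row:
  row 0: fits
  row 1: fits
  row 2: blocked -> lock at row 1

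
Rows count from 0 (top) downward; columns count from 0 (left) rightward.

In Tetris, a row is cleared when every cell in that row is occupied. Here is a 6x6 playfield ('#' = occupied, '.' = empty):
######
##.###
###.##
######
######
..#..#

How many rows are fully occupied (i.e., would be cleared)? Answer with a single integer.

Check each row:
  row 0: 0 empty cells -> FULL (clear)
  row 1: 1 empty cell -> not full
  row 2: 1 empty cell -> not full
  row 3: 0 empty cells -> FULL (clear)
  row 4: 0 empty cells -> FULL (clear)
  row 5: 4 empty cells -> not full
Total rows cleared: 3

Answer: 3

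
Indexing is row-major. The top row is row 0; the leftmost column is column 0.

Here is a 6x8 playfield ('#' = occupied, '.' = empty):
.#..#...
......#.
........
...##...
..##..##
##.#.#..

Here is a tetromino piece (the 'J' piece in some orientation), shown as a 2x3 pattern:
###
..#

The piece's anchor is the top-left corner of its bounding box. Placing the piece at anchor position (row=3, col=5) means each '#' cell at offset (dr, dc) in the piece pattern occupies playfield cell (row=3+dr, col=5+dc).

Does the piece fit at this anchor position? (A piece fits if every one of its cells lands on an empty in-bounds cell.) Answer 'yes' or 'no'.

Check each piece cell at anchor (3, 5):
  offset (0,0) -> (3,5): empty -> OK
  offset (0,1) -> (3,6): empty -> OK
  offset (0,2) -> (3,7): empty -> OK
  offset (1,2) -> (4,7): occupied ('#') -> FAIL
All cells valid: no

Answer: no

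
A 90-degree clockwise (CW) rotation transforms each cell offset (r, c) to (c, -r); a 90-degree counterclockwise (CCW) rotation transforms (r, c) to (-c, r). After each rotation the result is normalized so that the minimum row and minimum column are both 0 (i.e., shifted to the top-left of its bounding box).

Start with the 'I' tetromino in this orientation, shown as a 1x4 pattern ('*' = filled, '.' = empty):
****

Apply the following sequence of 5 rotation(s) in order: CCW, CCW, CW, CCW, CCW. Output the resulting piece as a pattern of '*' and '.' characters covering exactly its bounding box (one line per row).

Start:
****
After rotation 1 (CCW):
*
*
*
*
After rotation 2 (CCW):
****
After rotation 3 (CW):
*
*
*
*
After rotation 4 (CCW):
****
After rotation 5 (CCW):
*
*
*
*

Answer: *
*
*
*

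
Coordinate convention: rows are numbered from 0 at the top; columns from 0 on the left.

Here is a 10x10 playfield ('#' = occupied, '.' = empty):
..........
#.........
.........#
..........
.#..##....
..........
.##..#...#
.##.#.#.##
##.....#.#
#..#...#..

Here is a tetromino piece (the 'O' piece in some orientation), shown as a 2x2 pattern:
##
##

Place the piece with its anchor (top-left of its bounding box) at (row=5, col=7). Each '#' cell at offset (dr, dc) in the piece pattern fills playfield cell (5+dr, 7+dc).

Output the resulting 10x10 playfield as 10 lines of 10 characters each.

Answer: ..........
#.........
.........#
..........
.#..##....
.......##.
.##..#.###
.##.#.#.##
##.....#.#
#..#...#..

Derivation:
Fill (5+0,7+0) = (5,7)
Fill (5+0,7+1) = (5,8)
Fill (5+1,7+0) = (6,7)
Fill (5+1,7+1) = (6,8)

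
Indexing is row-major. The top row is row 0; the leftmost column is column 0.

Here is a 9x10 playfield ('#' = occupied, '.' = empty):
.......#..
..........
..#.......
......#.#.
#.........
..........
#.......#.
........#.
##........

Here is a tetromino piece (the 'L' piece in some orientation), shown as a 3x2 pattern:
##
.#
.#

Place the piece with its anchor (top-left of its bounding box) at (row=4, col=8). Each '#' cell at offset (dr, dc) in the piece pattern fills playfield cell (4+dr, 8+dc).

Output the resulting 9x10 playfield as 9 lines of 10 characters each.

Answer: .......#..
..........
..#.......
......#.#.
#.......##
.........#
#.......##
........#.
##........

Derivation:
Fill (4+0,8+0) = (4,8)
Fill (4+0,8+1) = (4,9)
Fill (4+1,8+1) = (5,9)
Fill (4+2,8+1) = (6,9)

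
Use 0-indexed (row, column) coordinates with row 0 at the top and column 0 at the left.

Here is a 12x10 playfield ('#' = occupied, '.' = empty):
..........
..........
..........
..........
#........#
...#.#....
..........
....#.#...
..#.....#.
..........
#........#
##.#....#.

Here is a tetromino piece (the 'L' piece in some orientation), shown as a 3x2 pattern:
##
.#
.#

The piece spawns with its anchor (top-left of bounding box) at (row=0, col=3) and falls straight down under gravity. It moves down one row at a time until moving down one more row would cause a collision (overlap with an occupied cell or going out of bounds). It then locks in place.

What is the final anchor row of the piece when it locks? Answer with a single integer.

Spawn at (row=0, col=3). Try each row:
  row 0: fits
  row 1: fits
  row 2: fits
  row 3: fits
  row 4: fits
  row 5: blocked -> lock at row 4

Answer: 4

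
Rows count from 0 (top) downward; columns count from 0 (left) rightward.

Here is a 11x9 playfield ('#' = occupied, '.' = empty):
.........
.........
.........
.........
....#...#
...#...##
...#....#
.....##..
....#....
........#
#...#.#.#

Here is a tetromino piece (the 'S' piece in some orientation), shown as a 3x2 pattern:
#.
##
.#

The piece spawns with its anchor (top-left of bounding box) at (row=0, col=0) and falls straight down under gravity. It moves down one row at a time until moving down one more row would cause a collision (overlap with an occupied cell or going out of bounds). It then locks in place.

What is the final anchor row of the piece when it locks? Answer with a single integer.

Spawn at (row=0, col=0). Try each row:
  row 0: fits
  row 1: fits
  row 2: fits
  row 3: fits
  row 4: fits
  row 5: fits
  row 6: fits
  row 7: fits
  row 8: fits
  row 9: blocked -> lock at row 8

Answer: 8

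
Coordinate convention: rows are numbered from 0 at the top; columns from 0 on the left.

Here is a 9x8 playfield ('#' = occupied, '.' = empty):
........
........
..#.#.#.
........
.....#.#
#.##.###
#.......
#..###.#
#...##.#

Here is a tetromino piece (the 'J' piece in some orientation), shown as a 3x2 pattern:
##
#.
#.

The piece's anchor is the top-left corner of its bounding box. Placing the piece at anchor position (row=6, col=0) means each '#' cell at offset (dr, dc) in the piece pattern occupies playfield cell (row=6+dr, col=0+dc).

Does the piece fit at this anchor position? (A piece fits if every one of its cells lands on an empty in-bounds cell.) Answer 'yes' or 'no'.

Answer: no

Derivation:
Check each piece cell at anchor (6, 0):
  offset (0,0) -> (6,0): occupied ('#') -> FAIL
  offset (0,1) -> (6,1): empty -> OK
  offset (1,0) -> (7,0): occupied ('#') -> FAIL
  offset (2,0) -> (8,0): occupied ('#') -> FAIL
All cells valid: no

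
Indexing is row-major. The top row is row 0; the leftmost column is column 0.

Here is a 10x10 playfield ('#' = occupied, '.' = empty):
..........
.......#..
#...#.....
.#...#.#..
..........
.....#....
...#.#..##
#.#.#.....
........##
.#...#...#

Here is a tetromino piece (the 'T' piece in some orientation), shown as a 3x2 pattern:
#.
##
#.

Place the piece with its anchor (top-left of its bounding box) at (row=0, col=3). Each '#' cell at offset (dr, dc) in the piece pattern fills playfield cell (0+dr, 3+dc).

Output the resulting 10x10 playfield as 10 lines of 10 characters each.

Answer: ...#......
...##..#..
#..##.....
.#...#.#..
..........
.....#....
...#.#..##
#.#.#.....
........##
.#...#...#

Derivation:
Fill (0+0,3+0) = (0,3)
Fill (0+1,3+0) = (1,3)
Fill (0+1,3+1) = (1,4)
Fill (0+2,3+0) = (2,3)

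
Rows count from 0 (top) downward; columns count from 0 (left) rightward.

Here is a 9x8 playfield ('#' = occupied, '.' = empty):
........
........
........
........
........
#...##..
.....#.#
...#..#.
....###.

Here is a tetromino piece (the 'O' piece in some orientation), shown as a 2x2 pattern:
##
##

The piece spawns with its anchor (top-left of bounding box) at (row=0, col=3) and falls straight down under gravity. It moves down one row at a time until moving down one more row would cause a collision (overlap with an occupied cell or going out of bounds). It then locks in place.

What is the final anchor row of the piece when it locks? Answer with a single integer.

Spawn at (row=0, col=3). Try each row:
  row 0: fits
  row 1: fits
  row 2: fits
  row 3: fits
  row 4: blocked -> lock at row 3

Answer: 3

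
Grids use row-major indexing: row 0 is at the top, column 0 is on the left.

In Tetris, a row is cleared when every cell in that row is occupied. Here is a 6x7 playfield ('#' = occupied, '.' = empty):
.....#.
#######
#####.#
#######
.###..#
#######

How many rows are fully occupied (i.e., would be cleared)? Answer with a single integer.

Check each row:
  row 0: 6 empty cells -> not full
  row 1: 0 empty cells -> FULL (clear)
  row 2: 1 empty cell -> not full
  row 3: 0 empty cells -> FULL (clear)
  row 4: 3 empty cells -> not full
  row 5: 0 empty cells -> FULL (clear)
Total rows cleared: 3

Answer: 3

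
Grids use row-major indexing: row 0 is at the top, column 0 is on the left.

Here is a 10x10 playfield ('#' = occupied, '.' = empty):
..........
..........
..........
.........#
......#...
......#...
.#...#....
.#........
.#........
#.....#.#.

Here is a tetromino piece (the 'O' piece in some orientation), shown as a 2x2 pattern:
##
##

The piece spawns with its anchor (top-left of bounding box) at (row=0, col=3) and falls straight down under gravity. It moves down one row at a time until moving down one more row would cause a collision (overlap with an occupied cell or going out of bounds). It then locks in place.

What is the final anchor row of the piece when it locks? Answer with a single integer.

Spawn at (row=0, col=3). Try each row:
  row 0: fits
  row 1: fits
  row 2: fits
  row 3: fits
  row 4: fits
  row 5: fits
  row 6: fits
  row 7: fits
  row 8: fits
  row 9: blocked -> lock at row 8

Answer: 8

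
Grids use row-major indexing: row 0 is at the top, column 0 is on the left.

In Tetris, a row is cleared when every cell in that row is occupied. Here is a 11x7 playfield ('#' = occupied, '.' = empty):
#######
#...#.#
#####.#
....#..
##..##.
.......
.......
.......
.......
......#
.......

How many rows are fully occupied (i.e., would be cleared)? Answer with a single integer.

Check each row:
  row 0: 0 empty cells -> FULL (clear)
  row 1: 4 empty cells -> not full
  row 2: 1 empty cell -> not full
  row 3: 6 empty cells -> not full
  row 4: 3 empty cells -> not full
  row 5: 7 empty cells -> not full
  row 6: 7 empty cells -> not full
  row 7: 7 empty cells -> not full
  row 8: 7 empty cells -> not full
  row 9: 6 empty cells -> not full
  row 10: 7 empty cells -> not full
Total rows cleared: 1

Answer: 1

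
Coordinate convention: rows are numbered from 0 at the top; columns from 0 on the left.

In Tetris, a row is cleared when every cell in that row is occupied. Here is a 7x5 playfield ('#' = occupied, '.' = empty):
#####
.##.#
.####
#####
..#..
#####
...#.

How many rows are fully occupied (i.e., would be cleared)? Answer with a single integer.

Answer: 3

Derivation:
Check each row:
  row 0: 0 empty cells -> FULL (clear)
  row 1: 2 empty cells -> not full
  row 2: 1 empty cell -> not full
  row 3: 0 empty cells -> FULL (clear)
  row 4: 4 empty cells -> not full
  row 5: 0 empty cells -> FULL (clear)
  row 6: 4 empty cells -> not full
Total rows cleared: 3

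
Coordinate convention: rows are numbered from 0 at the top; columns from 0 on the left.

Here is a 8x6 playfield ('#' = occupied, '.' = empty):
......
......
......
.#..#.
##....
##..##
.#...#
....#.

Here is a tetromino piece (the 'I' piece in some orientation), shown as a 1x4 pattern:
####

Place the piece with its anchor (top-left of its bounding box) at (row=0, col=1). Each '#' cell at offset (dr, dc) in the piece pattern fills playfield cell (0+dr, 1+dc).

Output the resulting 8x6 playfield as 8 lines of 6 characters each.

Answer: .####.
......
......
.#..#.
##....
##..##
.#...#
....#.

Derivation:
Fill (0+0,1+0) = (0,1)
Fill (0+0,1+1) = (0,2)
Fill (0+0,1+2) = (0,3)
Fill (0+0,1+3) = (0,4)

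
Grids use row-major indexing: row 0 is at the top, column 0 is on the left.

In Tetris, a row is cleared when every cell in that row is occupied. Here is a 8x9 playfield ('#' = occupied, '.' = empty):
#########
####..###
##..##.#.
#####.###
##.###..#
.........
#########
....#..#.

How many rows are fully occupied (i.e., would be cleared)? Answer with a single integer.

Answer: 2

Derivation:
Check each row:
  row 0: 0 empty cells -> FULL (clear)
  row 1: 2 empty cells -> not full
  row 2: 4 empty cells -> not full
  row 3: 1 empty cell -> not full
  row 4: 3 empty cells -> not full
  row 5: 9 empty cells -> not full
  row 6: 0 empty cells -> FULL (clear)
  row 7: 7 empty cells -> not full
Total rows cleared: 2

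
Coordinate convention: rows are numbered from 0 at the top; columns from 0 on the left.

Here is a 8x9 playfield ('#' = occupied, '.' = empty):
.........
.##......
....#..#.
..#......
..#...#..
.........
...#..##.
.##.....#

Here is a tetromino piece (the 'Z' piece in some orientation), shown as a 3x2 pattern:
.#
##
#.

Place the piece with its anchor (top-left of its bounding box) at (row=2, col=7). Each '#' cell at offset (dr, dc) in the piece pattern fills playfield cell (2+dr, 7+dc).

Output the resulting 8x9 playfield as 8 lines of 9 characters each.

Fill (2+0,7+1) = (2,8)
Fill (2+1,7+0) = (3,7)
Fill (2+1,7+1) = (3,8)
Fill (2+2,7+0) = (4,7)

Answer: .........
.##......
....#..##
..#....##
..#...##.
.........
...#..##.
.##.....#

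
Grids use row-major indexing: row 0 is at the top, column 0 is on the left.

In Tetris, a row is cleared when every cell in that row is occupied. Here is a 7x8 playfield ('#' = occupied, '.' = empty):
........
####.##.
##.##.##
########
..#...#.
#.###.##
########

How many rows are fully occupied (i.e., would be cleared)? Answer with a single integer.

Check each row:
  row 0: 8 empty cells -> not full
  row 1: 2 empty cells -> not full
  row 2: 2 empty cells -> not full
  row 3: 0 empty cells -> FULL (clear)
  row 4: 6 empty cells -> not full
  row 5: 2 empty cells -> not full
  row 6: 0 empty cells -> FULL (clear)
Total rows cleared: 2

Answer: 2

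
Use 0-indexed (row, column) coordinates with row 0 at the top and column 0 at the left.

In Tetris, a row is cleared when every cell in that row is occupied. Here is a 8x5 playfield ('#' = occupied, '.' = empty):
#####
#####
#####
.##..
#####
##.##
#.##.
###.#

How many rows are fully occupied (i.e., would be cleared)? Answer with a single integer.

Check each row:
  row 0: 0 empty cells -> FULL (clear)
  row 1: 0 empty cells -> FULL (clear)
  row 2: 0 empty cells -> FULL (clear)
  row 3: 3 empty cells -> not full
  row 4: 0 empty cells -> FULL (clear)
  row 5: 1 empty cell -> not full
  row 6: 2 empty cells -> not full
  row 7: 1 empty cell -> not full
Total rows cleared: 4

Answer: 4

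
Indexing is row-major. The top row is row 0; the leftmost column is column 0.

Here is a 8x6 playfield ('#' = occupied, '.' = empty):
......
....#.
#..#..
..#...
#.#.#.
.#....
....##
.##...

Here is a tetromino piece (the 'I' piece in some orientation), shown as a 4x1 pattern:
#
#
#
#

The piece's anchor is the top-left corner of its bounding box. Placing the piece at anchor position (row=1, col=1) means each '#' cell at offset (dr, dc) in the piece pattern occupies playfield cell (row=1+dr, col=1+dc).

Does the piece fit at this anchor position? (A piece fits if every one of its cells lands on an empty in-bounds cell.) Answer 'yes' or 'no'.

Answer: yes

Derivation:
Check each piece cell at anchor (1, 1):
  offset (0,0) -> (1,1): empty -> OK
  offset (1,0) -> (2,1): empty -> OK
  offset (2,0) -> (3,1): empty -> OK
  offset (3,0) -> (4,1): empty -> OK
All cells valid: yes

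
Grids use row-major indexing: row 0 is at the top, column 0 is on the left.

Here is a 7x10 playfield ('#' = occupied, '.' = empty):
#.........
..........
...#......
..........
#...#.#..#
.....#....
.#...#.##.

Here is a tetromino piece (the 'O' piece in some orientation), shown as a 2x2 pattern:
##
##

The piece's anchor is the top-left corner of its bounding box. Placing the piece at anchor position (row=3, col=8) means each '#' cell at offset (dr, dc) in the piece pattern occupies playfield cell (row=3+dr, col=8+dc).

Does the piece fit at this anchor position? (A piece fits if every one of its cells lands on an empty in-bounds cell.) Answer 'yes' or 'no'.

Answer: no

Derivation:
Check each piece cell at anchor (3, 8):
  offset (0,0) -> (3,8): empty -> OK
  offset (0,1) -> (3,9): empty -> OK
  offset (1,0) -> (4,8): empty -> OK
  offset (1,1) -> (4,9): occupied ('#') -> FAIL
All cells valid: no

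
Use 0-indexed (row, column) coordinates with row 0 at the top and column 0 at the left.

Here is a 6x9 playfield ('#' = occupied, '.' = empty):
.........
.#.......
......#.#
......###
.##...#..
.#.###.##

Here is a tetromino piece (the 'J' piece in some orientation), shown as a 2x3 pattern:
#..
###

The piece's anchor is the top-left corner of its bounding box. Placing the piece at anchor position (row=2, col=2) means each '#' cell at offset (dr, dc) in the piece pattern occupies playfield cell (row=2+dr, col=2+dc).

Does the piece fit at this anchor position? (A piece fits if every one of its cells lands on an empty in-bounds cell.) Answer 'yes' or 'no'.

Answer: yes

Derivation:
Check each piece cell at anchor (2, 2):
  offset (0,0) -> (2,2): empty -> OK
  offset (1,0) -> (3,2): empty -> OK
  offset (1,1) -> (3,3): empty -> OK
  offset (1,2) -> (3,4): empty -> OK
All cells valid: yes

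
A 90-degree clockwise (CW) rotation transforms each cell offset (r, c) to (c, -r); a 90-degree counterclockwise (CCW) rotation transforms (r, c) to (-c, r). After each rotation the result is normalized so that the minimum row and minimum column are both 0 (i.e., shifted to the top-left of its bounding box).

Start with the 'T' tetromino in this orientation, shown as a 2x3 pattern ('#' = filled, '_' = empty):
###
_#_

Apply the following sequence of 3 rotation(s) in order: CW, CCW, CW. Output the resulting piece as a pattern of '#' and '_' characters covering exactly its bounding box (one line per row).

Answer: _#
##
_#

Derivation:
Start:
###
_#_
After rotation 1 (CW):
_#
##
_#
After rotation 2 (CCW):
###
_#_
After rotation 3 (CW):
_#
##
_#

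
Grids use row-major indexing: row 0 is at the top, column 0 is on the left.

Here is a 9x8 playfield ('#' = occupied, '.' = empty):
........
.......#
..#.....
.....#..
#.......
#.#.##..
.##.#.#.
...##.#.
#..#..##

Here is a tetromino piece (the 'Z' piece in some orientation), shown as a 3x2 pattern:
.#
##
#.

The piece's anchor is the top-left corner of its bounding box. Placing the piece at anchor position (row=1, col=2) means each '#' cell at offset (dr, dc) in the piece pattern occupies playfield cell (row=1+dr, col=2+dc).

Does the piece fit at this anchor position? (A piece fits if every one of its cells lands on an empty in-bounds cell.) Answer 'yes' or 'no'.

Answer: no

Derivation:
Check each piece cell at anchor (1, 2):
  offset (0,1) -> (1,3): empty -> OK
  offset (1,0) -> (2,2): occupied ('#') -> FAIL
  offset (1,1) -> (2,3): empty -> OK
  offset (2,0) -> (3,2): empty -> OK
All cells valid: no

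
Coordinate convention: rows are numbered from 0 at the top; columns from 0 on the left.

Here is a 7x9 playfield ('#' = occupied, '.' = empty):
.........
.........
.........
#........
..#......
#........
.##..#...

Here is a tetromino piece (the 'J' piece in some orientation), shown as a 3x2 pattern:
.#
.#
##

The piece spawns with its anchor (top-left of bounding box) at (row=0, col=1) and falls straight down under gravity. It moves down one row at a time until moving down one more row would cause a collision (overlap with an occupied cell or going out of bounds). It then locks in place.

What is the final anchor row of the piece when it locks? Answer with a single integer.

Spawn at (row=0, col=1). Try each row:
  row 0: fits
  row 1: fits
  row 2: blocked -> lock at row 1

Answer: 1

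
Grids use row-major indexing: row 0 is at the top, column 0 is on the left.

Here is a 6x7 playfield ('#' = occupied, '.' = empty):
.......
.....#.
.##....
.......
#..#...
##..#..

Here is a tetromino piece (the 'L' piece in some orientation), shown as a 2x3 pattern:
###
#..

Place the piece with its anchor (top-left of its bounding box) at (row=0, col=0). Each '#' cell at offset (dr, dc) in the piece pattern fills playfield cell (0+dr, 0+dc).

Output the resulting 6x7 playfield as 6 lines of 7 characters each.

Fill (0+0,0+0) = (0,0)
Fill (0+0,0+1) = (0,1)
Fill (0+0,0+2) = (0,2)
Fill (0+1,0+0) = (1,0)

Answer: ###....
#....#.
.##....
.......
#..#...
##..#..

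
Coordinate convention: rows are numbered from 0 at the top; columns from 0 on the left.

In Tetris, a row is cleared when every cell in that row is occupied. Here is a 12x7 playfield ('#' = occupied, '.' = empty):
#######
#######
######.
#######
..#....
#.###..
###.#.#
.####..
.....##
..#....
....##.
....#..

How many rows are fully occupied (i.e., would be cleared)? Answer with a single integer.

Answer: 3

Derivation:
Check each row:
  row 0: 0 empty cells -> FULL (clear)
  row 1: 0 empty cells -> FULL (clear)
  row 2: 1 empty cell -> not full
  row 3: 0 empty cells -> FULL (clear)
  row 4: 6 empty cells -> not full
  row 5: 3 empty cells -> not full
  row 6: 2 empty cells -> not full
  row 7: 3 empty cells -> not full
  row 8: 5 empty cells -> not full
  row 9: 6 empty cells -> not full
  row 10: 5 empty cells -> not full
  row 11: 6 empty cells -> not full
Total rows cleared: 3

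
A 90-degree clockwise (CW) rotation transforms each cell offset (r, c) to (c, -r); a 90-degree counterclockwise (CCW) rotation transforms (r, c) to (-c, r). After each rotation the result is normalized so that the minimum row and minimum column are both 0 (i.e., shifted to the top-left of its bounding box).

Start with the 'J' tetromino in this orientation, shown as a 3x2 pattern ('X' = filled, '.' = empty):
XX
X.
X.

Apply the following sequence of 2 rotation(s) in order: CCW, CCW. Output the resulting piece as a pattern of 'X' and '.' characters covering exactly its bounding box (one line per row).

Answer: .X
.X
XX

Derivation:
Start:
XX
X.
X.
After rotation 1 (CCW):
X..
XXX
After rotation 2 (CCW):
.X
.X
XX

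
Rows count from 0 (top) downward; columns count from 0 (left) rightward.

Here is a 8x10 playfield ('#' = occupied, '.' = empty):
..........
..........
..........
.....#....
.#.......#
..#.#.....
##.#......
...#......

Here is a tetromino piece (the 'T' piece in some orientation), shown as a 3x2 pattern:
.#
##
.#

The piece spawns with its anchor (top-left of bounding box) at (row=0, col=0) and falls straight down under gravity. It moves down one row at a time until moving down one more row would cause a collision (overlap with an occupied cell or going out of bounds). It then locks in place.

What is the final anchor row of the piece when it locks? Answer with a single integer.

Spawn at (row=0, col=0). Try each row:
  row 0: fits
  row 1: fits
  row 2: blocked -> lock at row 1

Answer: 1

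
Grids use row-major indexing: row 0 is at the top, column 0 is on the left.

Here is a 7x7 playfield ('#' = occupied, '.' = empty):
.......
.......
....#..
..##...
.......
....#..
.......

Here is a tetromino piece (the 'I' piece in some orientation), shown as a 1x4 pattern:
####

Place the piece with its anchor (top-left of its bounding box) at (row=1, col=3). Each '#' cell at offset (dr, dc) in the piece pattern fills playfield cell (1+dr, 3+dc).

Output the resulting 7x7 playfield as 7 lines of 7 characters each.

Fill (1+0,3+0) = (1,3)
Fill (1+0,3+1) = (1,4)
Fill (1+0,3+2) = (1,5)
Fill (1+0,3+3) = (1,6)

Answer: .......
...####
....#..
..##...
.......
....#..
.......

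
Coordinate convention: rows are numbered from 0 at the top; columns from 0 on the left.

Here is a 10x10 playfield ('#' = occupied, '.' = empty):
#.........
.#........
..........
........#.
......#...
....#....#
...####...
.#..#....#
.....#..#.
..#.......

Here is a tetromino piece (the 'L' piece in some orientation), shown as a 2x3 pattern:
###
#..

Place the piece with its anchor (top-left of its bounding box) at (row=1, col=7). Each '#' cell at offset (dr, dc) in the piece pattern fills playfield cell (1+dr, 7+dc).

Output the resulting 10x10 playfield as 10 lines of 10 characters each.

Answer: #.........
.#.....###
.......#..
........#.
......#...
....#....#
...####...
.#..#....#
.....#..#.
..#.......

Derivation:
Fill (1+0,7+0) = (1,7)
Fill (1+0,7+1) = (1,8)
Fill (1+0,7+2) = (1,9)
Fill (1+1,7+0) = (2,7)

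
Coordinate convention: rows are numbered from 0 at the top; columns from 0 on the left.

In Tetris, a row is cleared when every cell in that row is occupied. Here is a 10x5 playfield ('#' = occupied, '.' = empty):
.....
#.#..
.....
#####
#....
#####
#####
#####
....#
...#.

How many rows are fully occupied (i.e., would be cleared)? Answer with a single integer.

Answer: 4

Derivation:
Check each row:
  row 0: 5 empty cells -> not full
  row 1: 3 empty cells -> not full
  row 2: 5 empty cells -> not full
  row 3: 0 empty cells -> FULL (clear)
  row 4: 4 empty cells -> not full
  row 5: 0 empty cells -> FULL (clear)
  row 6: 0 empty cells -> FULL (clear)
  row 7: 0 empty cells -> FULL (clear)
  row 8: 4 empty cells -> not full
  row 9: 4 empty cells -> not full
Total rows cleared: 4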